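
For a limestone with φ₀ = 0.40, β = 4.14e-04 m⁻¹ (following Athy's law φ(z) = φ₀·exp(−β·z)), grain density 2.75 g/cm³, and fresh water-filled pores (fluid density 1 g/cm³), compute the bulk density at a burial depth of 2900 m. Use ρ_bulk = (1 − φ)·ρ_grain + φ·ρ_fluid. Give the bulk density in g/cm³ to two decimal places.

Working in km (1 km = 1000 m; β in km⁻¹ = β in m⁻¹ × 1000):
Porosity at depth: φ = 0.4·exp(−0.414×2.9) = 0.4×0.3010 = 0.1204
Bulk density: ρ_b = (1−φ)ρ_g + φ·ρ_f = 0.8796×2.75 + 0.1204×1
       = 2.419 + 0.120 = 2.539 g/cm³

2.54 g/cm³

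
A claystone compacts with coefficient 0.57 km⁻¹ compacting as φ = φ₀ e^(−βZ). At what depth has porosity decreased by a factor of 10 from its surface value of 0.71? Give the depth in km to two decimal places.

φ/φ₀ = 1/10 ⇒ exp(−β·Z) = 1/10 ⇒ Z = ln(10) / β
Z = 2.3026 / 0.57 = 4.040 km

4.04 km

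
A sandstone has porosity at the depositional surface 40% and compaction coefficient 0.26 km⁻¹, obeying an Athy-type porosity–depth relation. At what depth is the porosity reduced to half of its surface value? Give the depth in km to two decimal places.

phi/phi₀ = 1/2 ⇒ exp(−c·Z) = 1/2 ⇒ Z = ln(2) / c
Z = 0.6931 / 0.26 = 2.666 km

2.67 km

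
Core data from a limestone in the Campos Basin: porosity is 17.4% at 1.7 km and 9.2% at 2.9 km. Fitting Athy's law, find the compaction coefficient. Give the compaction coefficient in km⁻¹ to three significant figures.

Athy: φ(d) = φ₀ e^(−kd) ⇒ φ₁/φ₂ = e^{k(d₂−d₁)} ⇒ k = ln(φ₁/φ₂)/(d₂−d₁)
k = ln(0.174/0.092) / (2.9 − 1.7) = ln(1.891) / 1.2 = 0.6373 / 1.2 = 0.5311 km⁻¹

0.531 km⁻¹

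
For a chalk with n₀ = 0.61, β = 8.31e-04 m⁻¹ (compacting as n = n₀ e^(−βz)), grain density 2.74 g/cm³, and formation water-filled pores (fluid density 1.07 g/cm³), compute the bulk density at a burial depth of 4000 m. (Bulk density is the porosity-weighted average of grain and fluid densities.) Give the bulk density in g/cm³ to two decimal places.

2.70 g/cm³

Working in km (1 km = 1000 m; β in km⁻¹ = β in m⁻¹ × 1000):
Porosity at depth: n = 0.61·exp(−0.831×4) = 0.61×0.0360 = 0.0220
Bulk density: ρ_b = (1−n)ρ_g + n·ρ_f = 0.9780×2.74 + 0.0220×1.07
       = 2.680 + 0.024 = 2.703 g/cm³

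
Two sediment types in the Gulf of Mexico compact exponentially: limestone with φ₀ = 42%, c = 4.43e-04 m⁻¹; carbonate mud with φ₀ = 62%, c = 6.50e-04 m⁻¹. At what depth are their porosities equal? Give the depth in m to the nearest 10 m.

1880 m

Working in km (1 km = 1000 m; c in km⁻¹ = c in m⁻¹ × 1000):
Set φ₀ₐ e^(−cₐZ) = φ₀ᵦ e^(−cᵦZ) ⇒ ln(φ₀ₐ/φ₀ᵦ) = (cₐ − cᵦ)·Z
Z = ln(0.42/0.62) / (0.443 − 0.65) = -0.3895 / -0.207 = 1.881 km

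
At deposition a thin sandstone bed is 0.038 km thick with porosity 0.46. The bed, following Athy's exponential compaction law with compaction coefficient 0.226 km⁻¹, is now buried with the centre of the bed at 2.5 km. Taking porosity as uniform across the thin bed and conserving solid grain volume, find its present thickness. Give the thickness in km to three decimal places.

0.028 km

Porosity at 2.5 km: φ = 0.46·exp(−0.226×2.5) = 0.2614
Solid-volume conservation: h(1−φ) = h₀(1−φ₀) ⇒ h = h₀·(1−φ₀)/(1−φ)
h = 0.038 × (1 − 0.46)/(1 − 0.2614) = 0.038 × 0.7312 = 0.0278 km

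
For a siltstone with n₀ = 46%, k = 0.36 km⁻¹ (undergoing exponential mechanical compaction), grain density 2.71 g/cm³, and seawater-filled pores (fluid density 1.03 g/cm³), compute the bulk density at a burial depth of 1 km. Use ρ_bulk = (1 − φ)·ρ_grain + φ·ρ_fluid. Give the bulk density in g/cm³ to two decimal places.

2.17 g/cm³

Porosity at depth: n = 0.46·exp(−0.36×1) = 0.46×0.6977 = 0.3209
Bulk density: ρ_b = (1−n)ρ_g + n·ρ_f = 0.6791×2.71 + 0.3209×1.03
       = 1.840 + 0.331 = 2.171 g/cm³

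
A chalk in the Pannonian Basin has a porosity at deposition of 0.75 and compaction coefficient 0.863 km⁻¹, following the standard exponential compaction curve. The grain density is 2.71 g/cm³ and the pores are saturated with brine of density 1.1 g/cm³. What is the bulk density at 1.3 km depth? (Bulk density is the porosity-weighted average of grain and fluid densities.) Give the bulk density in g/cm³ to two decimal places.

2.32 g/cm³

Porosity at depth: n = 0.75·exp(−0.863×1.3) = 0.75×0.3257 = 0.2442
Bulk density: ρ_b = (1−n)ρ_g + n·ρ_f = 0.7558×2.71 + 0.2442×1.1
       = 2.048 + 0.269 = 2.317 g/cm³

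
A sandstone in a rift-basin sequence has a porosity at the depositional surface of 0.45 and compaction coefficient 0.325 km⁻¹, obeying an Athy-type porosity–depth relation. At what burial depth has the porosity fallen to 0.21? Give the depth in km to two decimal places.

2.35 km

Invert Athy's law: d = ln(φ₀/φ) / c
d = ln(0.45/0.21) / 0.325 = ln(2.143) / 0.325 = 0.7621 / 0.325 = 2.345 km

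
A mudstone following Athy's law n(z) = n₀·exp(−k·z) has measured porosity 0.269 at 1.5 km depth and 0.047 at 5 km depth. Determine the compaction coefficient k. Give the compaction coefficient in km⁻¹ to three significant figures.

0.498 km⁻¹

Athy: n(z) = n₀ e^(−kz) ⇒ n₁/n₂ = e^{k(z₂−z₁)} ⇒ k = ln(n₁/n₂)/(z₂−z₁)
k = ln(0.269/0.047) / (5 − 1.5) = ln(5.723) / 3.5 = 1.7446 / 3.5 = 0.4984 km⁻¹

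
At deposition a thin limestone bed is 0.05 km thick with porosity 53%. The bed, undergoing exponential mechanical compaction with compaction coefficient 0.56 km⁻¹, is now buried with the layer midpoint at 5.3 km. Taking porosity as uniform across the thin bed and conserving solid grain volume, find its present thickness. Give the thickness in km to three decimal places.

Porosity at 5.3 km: φ = 0.53·exp(−0.56×5.3) = 0.0272
Solid-volume conservation: h(1−φ) = h₀(1−φ₀) ⇒ h = h₀·(1−φ₀)/(1−φ)
h = 0.05 × (1 − 0.53)/(1 − 0.0272) = 0.05 × 0.4832 = 0.0242 km

0.024 km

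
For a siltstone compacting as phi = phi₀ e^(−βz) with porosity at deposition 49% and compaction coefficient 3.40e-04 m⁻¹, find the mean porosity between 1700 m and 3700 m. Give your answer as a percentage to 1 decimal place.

19.9%

Working in km (1 km = 1000 m; β in km⁻¹ = β in m⁻¹ × 1000):
⟨phi⟩ = (1/(z₂−z₁)) ∫ phi₀ e^(−βz) dz = phi₀·(e^(−β·z₁) − e^(−β·z₂)) / (β·(z₂−z₁))
e^(−0.34×1.7) = 0.5610; e^(−0.34×3.7) = 0.2842
⟨phi⟩ = 0.49 × (0.5610 − 0.2842) / (0.34 × 2) = 0.49 × 0.4071 = 0.1995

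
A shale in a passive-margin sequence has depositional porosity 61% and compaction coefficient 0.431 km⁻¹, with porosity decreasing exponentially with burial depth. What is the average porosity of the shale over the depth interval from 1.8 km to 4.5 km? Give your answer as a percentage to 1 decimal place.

⟨φ⟩ = (1/(z₂−z₁)) ∫ φ₀ e^(−βz) dz = φ₀·(e^(−β·z₁) − e^(−β·z₂)) / (β·(z₂−z₁))
e^(−0.431×1.8) = 0.4603; e^(−0.431×4.5) = 0.1438
⟨φ⟩ = 0.61 × (0.4603 − 0.1438) / (0.431 × 2.7) = 0.61 × 0.2720 = 0.1659

16.6%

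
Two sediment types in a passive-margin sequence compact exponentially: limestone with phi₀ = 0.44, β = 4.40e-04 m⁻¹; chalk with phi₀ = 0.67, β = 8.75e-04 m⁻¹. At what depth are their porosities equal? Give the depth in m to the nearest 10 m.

Working in km (1 km = 1000 m; β in km⁻¹ = β in m⁻¹ × 1000):
Set phi₀ₐ e^(−βₐd) = phi₀ᵦ e^(−βᵦd) ⇒ ln(phi₀ₐ/phi₀ᵦ) = (βₐ − βᵦ)·d
d = ln(0.44/0.67) / (0.44 − 0.875) = -0.4205 / -0.435 = 0.967 km

970 m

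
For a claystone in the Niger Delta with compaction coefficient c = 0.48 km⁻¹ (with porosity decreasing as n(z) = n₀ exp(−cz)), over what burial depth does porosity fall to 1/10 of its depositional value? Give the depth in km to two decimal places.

n/n₀ = 1/10 ⇒ exp(−c·z) = 1/10 ⇒ z = ln(10) / c
z = 2.3026 / 0.48 = 4.797 km

4.80 km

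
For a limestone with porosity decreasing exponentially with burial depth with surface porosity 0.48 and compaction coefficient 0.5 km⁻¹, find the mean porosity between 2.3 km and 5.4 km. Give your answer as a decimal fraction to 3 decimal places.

0.077

⟨φ⟩ = (1/(z₂−z₁)) ∫ φ₀ e^(−βz) dz = φ₀·(e^(−β·z₁) − e^(−β·z₂)) / (β·(z₂−z₁))
e^(−0.5×2.3) = 0.3166; e^(−0.5×5.4) = 0.0672
⟨φ⟩ = 0.48 × (0.3166 − 0.0672) / (0.5 × 3.1) = 0.48 × 0.1609 = 0.0772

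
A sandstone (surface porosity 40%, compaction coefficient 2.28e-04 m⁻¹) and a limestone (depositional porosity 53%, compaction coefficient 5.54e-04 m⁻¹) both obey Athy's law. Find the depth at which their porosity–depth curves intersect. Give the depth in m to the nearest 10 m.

860 m

Working in km (1 km = 1000 m; k in km⁻¹ = k in m⁻¹ × 1000):
Set φ₀ₐ e^(−kₐd) = φ₀ᵦ e^(−kᵦd) ⇒ ln(φ₀ₐ/φ₀ᵦ) = (kₐ − kᵦ)·d
d = ln(0.4/0.53) / (0.228 − 0.554) = -0.2814 / -0.326 = 0.863 km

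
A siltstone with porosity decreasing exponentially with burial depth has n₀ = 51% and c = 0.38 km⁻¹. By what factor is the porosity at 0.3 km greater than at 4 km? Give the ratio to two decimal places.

4.08

n(Z₁)/n(Z₂) = e^(−c·Z₁)/e^(−c·Z₂) = e^{c(Z₂−Z₁)}
= exp(0.38 × 3.7) = exp(1.406) = 4.0796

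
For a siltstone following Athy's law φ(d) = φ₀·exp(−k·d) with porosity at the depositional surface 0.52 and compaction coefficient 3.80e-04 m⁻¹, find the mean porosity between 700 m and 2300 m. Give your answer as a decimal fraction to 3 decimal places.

Working in km (1 km = 1000 m; k in km⁻¹ = k in m⁻¹ × 1000):
⟨φ⟩ = (1/(d₂−d₁)) ∫ φ₀ e^(−kd) dd = φ₀·(e^(−k·d₁) − e^(−k·d₂)) / (k·(d₂−d₁))
e^(−0.38×0.7) = 0.7664; e^(−0.38×2.3) = 0.4173
⟨φ⟩ = 0.52 × (0.7664 − 0.4173) / (0.38 × 1.6) = 0.52 × 0.5743 = 0.2986

0.299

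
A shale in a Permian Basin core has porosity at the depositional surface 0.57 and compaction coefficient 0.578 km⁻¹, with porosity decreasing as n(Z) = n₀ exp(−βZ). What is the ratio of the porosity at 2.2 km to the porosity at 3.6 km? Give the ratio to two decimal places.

2.25

n(Z₁)/n(Z₂) = e^(−β·Z₁)/e^(−β·Z₂) = e^{β(Z₂−Z₁)}
= exp(0.578 × 1.4) = exp(0.8092) = 2.2461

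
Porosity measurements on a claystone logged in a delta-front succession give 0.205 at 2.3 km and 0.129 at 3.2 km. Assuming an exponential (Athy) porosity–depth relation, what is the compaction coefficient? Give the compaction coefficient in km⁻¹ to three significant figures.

0.515 km⁻¹

Athy: phi(d) = phi₀ e^(−βd) ⇒ phi₁/phi₂ = e^{β(d₂−d₁)} ⇒ β = ln(phi₁/phi₂)/(d₂−d₁)
β = ln(0.205/0.129) / (3.2 − 2.3) = ln(1.589) / 0.9 = 0.4632 / 0.9 = 0.5147 km⁻¹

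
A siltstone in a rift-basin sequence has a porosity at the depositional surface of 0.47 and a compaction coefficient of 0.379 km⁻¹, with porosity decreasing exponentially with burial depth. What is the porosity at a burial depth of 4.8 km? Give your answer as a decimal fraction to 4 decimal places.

0.0762

φ = φ₀·exp(−c·Z) = 0.47 × exp(−0.379 × 4.8) = 0.47 × exp(−1.819)
  = 0.47 × 0.1622 = 0.0762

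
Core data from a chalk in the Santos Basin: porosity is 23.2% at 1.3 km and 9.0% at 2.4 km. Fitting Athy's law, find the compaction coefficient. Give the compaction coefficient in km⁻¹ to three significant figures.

0.861 km⁻¹

Athy: phi(z) = phi₀ e^(−kz) ⇒ phi₁/phi₂ = e^{k(z₂−z₁)} ⇒ k = ln(phi₁/phi₂)/(z₂−z₁)
k = ln(0.232/0.09) / (2.4 − 1.3) = ln(2.578) / 1.1 = 0.9469 / 1.1 = 0.8608 km⁻¹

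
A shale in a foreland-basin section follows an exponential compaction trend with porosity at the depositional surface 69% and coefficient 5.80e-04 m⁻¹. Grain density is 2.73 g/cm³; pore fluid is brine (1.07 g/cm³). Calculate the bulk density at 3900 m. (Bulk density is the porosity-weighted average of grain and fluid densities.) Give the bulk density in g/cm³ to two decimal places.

Working in km (1 km = 1000 m; k in km⁻¹ = k in m⁻¹ × 1000):
Porosity at depth: φ = 0.69·exp(−0.58×3.9) = 0.69×0.1041 = 0.0719
Bulk density: ρ_b = (1−φ)ρ_g + φ·ρ_f = 0.9281×2.73 + 0.0719×1.07
       = 2.534 + 0.077 = 2.611 g/cm³

2.61 g/cm³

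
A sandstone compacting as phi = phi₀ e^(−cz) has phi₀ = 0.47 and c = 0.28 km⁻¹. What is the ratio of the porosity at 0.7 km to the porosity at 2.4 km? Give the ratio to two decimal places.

1.61

phi(z₁)/phi(z₂) = e^(−c·z₁)/e^(−c·z₂) = e^{c(z₂−z₁)}
= exp(0.28 × 1.7) = exp(0.476) = 1.6096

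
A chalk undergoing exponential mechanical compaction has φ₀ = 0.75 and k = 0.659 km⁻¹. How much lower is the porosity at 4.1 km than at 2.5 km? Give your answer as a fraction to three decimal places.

0.094

φ(2.5) = 0.75·e^(−0.659×2.5) = 0.1444
φ(4.1) = 0.75·e^(−0.659×4.1) = 0.0503
Δφ = 0.1444 − 0.0503 = 0.0941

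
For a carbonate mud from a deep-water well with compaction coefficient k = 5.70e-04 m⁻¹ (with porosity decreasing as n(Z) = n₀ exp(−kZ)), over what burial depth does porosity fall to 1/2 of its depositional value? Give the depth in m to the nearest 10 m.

1220 m

Working in km (1 km = 1000 m; k in km⁻¹ = k in m⁻¹ × 1000):
n/n₀ = 1/2 ⇒ exp(−k·Z) = 1/2 ⇒ Z = ln(2) / k
Z = 0.6931 / 0.57 = 1.216 km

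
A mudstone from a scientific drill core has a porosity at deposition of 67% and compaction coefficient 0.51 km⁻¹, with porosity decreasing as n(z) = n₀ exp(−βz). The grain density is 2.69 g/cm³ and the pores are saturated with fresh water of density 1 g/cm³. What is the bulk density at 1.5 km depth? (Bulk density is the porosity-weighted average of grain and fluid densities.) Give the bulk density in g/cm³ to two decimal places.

2.16 g/cm³

Porosity at depth: n = 0.67·exp(−0.51×1.5) = 0.67×0.4653 = 0.3118
Bulk density: ρ_b = (1−n)ρ_g + n·ρ_f = 0.6882×2.69 + 0.3118×1
       = 1.851 + 0.312 = 2.163 g/cm³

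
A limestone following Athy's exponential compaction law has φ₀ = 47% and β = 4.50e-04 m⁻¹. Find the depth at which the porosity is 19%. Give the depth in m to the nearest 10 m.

Working in km (1 km = 1000 m; β in km⁻¹ = β in m⁻¹ × 1000):
Invert Athy's law: Z = ln(φ₀/φ) / β
Z = ln(0.47/0.19) / 0.45 = ln(2.474) / 0.45 = 0.9057 / 0.45 = 2.013 km

2010 m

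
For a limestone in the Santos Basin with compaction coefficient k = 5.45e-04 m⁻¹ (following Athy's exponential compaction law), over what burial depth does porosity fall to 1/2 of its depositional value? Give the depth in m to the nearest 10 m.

Working in km (1 km = 1000 m; k in km⁻¹ = k in m⁻¹ × 1000):
n/n₀ = 1/2 ⇒ exp(−k·z) = 1/2 ⇒ z = ln(2) / k
z = 0.6931 / 0.545 = 1.272 km

1270 m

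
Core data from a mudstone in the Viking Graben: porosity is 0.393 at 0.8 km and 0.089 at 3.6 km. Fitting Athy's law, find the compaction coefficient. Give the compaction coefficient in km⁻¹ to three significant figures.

0.530 km⁻¹

Athy: n(Z) = n₀ e^(−cZ) ⇒ n₁/n₂ = e^{c(Z₂−Z₁)} ⇒ c = ln(n₁/n₂)/(Z₂−Z₁)
c = ln(0.393/0.089) / (3.6 − 0.8) = ln(4.416) / 2.8 = 1.4852 / 2.8 = 0.5304 km⁻¹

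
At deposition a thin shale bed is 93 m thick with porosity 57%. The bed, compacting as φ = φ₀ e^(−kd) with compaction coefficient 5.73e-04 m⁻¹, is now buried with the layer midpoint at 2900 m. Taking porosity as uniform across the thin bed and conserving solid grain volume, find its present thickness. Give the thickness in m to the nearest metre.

Working in km (1 km = 1000 m; k in km⁻¹ = k in m⁻¹ × 1000):
Porosity at 2.9 km: φ = 0.57·exp(−0.573×2.9) = 0.1082
Solid-volume conservation: h(1−φ) = h₀(1−φ₀) ⇒ h = h₀·(1−φ₀)/(1−φ)
h = 0.093 × (1 − 0.57)/(1 − 0.1082) = 0.093 × 0.4822 = 0.0448 km

45 m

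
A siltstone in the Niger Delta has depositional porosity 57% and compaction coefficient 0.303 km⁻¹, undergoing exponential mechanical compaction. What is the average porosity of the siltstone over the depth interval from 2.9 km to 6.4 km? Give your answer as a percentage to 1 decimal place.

14.6%

⟨n⟩ = (1/(d₂−d₁)) ∫ n₀ e^(−βd) dd = n₀·(e^(−β·d₁) − e^(−β·d₂)) / (β·(d₂−d₁))
e^(−0.303×2.9) = 0.4153; e^(−0.303×6.4) = 0.1438
⟨n⟩ = 0.57 × (0.4153 − 0.1438) / (0.303 × 3.5) = 0.57 × 0.2560 = 0.1459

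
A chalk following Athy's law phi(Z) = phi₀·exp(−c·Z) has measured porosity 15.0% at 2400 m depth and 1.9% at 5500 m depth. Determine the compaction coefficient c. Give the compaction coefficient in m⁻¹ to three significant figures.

0.000667 m⁻¹

Working in km (1 km = 1000 m; c in km⁻¹ = c in m⁻¹ × 1000):
Athy: phi(Z) = phi₀ e^(−cZ) ⇒ phi₁/phi₂ = e^{c(Z₂−Z₁)} ⇒ c = ln(phi₁/phi₂)/(Z₂−Z₁)
c = ln(0.15/0.019) / (5.5 − 2.4) = ln(7.895) / 3.1 = 2.0662 / 3.1 = 0.6665 km⁻¹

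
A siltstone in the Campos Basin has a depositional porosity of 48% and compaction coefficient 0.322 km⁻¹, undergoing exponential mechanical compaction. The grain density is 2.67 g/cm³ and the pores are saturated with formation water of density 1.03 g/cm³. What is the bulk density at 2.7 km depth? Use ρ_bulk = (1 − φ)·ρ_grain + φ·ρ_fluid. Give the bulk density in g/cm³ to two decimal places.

Porosity at depth: phi = 0.48·exp(−0.322×2.7) = 0.48×0.4192 = 0.2012
Bulk density: ρ_b = (1−phi)ρ_g + phi·ρ_f = 0.7988×2.67 + 0.2012×1.03
       = 2.133 + 0.207 = 2.340 g/cm³

2.34 g/cm³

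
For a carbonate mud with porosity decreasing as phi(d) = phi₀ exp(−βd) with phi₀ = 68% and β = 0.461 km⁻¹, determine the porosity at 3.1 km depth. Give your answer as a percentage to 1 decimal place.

phi = phi₀·exp(−β·d) = 0.68 × exp(−0.461 × 3.1) = 0.68 × exp(−1.429)
  = 0.68 × 0.2395 = 0.1629

16.3%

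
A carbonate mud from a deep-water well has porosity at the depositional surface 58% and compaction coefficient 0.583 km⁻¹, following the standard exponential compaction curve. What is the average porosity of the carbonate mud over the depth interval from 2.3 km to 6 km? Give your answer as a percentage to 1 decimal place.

6.2%

⟨φ⟩ = (1/(z₂−z₁)) ∫ φ₀ e^(−cz) dz = φ₀·(e^(−c·z₁) − e^(−c·z₂)) / (c·(z₂−z₁))
e^(−0.583×2.3) = 0.2616; e^(−0.583×6) = 0.0303
⟨φ⟩ = 0.58 × (0.2616 − 0.0303) / (0.583 × 3.7) = 0.58 × 0.1073 = 0.0622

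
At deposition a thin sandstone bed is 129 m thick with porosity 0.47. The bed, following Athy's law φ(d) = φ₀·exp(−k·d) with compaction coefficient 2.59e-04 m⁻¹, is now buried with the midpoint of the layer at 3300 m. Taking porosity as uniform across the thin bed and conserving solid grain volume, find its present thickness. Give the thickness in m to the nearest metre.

85 m

Working in km (1 km = 1000 m; k in km⁻¹ = k in m⁻¹ × 1000):
Porosity at 3.3 km: φ = 0.47·exp(−0.259×3.3) = 0.1999
Solid-volume conservation: h(1−φ) = h₀(1−φ₀) ⇒ h = h₀·(1−φ₀)/(1−φ)
h = 0.129 × (1 − 0.47)/(1 − 0.1999) = 0.129 × 0.6625 = 0.0855 km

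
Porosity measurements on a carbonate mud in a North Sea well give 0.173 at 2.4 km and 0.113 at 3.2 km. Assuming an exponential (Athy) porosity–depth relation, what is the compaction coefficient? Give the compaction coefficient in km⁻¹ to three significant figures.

0.532 km⁻¹

Athy: n(z) = n₀ e^(−cz) ⇒ n₁/n₂ = e^{c(z₂−z₁)} ⇒ c = ln(n₁/n₂)/(z₂−z₁)
c = ln(0.173/0.113) / (3.2 − 2.4) = ln(1.531) / 0.8 = 0.4259 / 0.8 = 0.5324 km⁻¹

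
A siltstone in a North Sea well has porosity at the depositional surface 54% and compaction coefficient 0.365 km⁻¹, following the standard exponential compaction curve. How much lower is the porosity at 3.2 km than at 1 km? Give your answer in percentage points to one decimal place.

20.7 percentage points

φ(1) = 0.54·e^(−0.365×1) = 0.3749
φ(3.2) = 0.54·e^(−0.365×3.2) = 0.1679
Δφ = 0.3749 − 0.1679 = 0.2069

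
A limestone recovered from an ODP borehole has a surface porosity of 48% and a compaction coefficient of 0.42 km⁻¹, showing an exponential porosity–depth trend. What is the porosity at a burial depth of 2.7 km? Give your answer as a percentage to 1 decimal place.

n = n₀·exp(−c·z) = 0.48 × exp(−0.42 × 2.7) = 0.48 × exp(−1.134)
  = 0.48 × 0.3217 = 0.1544

15.4%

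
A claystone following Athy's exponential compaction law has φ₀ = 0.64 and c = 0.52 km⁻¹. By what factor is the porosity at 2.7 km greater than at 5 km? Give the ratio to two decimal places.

3.31

φ(d₁)/φ(d₂) = e^(−c·d₁)/e^(−c·d₂) = e^{c(d₂−d₁)}
= exp(0.52 × 2.3) = exp(1.196) = 3.3069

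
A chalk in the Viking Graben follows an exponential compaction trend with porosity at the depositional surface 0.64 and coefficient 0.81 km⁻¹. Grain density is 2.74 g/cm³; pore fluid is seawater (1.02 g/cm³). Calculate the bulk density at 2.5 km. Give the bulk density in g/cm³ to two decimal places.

Porosity at depth: n = 0.64·exp(−0.81×2.5) = 0.64×0.1320 = 0.0845
Bulk density: ρ_b = (1−n)ρ_g + n·ρ_f = 0.9155×2.74 + 0.0845×1.02
       = 2.509 + 0.086 = 2.595 g/cm³

2.59 g/cm³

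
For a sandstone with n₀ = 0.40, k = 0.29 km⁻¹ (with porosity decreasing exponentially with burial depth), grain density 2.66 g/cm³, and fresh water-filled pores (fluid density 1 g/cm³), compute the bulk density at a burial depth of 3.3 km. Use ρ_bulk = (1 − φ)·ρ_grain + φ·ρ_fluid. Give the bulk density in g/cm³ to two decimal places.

Porosity at depth: n = 0.4·exp(−0.29×3.3) = 0.4×0.3840 = 0.1536
Bulk density: ρ_b = (1−n)ρ_g + n·ρ_f = 0.8464×2.66 + 0.1536×1
       = 2.251 + 0.154 = 2.405 g/cm³

2.40 g/cm³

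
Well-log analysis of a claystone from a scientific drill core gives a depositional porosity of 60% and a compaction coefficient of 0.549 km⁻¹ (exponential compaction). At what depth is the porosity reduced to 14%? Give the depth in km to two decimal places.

2.65 km

Invert Athy's law: d = ln(n₀/n) / β
d = ln(0.6/0.14) / 0.549 = ln(4.286) / 0.549 = 1.4553 / 0.549 = 2.651 km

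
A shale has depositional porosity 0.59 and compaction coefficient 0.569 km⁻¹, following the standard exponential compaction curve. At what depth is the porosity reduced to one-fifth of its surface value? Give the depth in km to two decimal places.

2.83 km

φ/φ₀ = 1/5 ⇒ exp(−β·z) = 1/5 ⇒ z = ln(5) / β
z = 1.6094 / 0.569 = 2.829 km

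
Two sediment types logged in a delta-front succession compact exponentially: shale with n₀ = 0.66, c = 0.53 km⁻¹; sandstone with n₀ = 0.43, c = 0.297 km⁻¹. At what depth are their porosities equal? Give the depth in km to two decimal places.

1.84 km

Set n₀ₐ e^(−cₐz) = n₀ᵦ e^(−cᵦz) ⇒ ln(n₀ₐ/n₀ᵦ) = (cₐ − cᵦ)·z
z = ln(0.66/0.43) / (0.53 − 0.297) = 0.4285 / 0.233 = 1.839 km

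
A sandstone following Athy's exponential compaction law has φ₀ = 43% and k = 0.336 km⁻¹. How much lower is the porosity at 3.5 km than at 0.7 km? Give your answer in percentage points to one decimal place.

φ(0.7) = 0.43·e^(−0.336×0.7) = 0.3399
φ(3.5) = 0.43·e^(−0.336×3.5) = 0.1327
Δφ = 0.3399 − 0.1327 = 0.2072

20.7 percentage points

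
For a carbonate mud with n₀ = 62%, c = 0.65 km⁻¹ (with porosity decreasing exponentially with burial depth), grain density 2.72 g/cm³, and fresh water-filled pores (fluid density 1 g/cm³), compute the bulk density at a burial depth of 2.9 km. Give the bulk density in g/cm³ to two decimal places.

Porosity at depth: n = 0.62·exp(−0.65×2.9) = 0.62×0.1518 = 0.0941
Bulk density: ρ_b = (1−n)ρ_g + n·ρ_f = 0.9059×2.72 + 0.0941×1
       = 2.464 + 0.094 = 2.558 g/cm³

2.56 g/cm³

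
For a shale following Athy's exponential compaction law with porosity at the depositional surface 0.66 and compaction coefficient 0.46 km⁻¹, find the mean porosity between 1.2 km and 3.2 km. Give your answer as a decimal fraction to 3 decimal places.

⟨phi⟩ = (1/(d₂−d₁)) ∫ phi₀ e^(−cd) dd = phi₀·(e^(−c·d₁) − e^(−c·d₂)) / (c·(d₂−d₁))
e^(−0.46×1.2) = 0.5758; e^(−0.46×3.2) = 0.2295
⟨phi⟩ = 0.66 × (0.5758 − 0.2295) / (0.46 × 2) = 0.66 × 0.3764 = 0.2485

0.248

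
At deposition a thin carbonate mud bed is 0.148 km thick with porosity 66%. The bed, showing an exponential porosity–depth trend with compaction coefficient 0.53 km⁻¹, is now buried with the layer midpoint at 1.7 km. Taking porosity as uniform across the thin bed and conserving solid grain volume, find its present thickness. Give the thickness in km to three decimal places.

Porosity at 1.7 km: φ = 0.66·exp(−0.53×1.7) = 0.2681
Solid-volume conservation: h(1−φ) = h₀(1−φ₀) ⇒ h = h₀·(1−φ₀)/(1−φ)
h = 0.148 × (1 − 0.66)/(1 − 0.2681) = 0.148 × 0.4645 = 0.0687 km

0.069 km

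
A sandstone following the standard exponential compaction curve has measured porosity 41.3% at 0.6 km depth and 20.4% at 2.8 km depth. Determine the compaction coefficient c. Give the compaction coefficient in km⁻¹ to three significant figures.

0.321 km⁻¹

Athy: φ(Z) = φ₀ e^(−cZ) ⇒ φ₁/φ₂ = e^{c(Z₂−Z₁)} ⇒ c = ln(φ₁/φ₂)/(Z₂−Z₁)
c = ln(0.413/0.204) / (2.8 − 0.6) = ln(2.025) / 2.2 = 0.7053 / 2.2 = 0.3206 km⁻¹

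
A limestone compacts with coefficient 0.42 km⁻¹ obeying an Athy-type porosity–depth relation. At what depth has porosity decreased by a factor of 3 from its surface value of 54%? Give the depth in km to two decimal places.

2.62 km

n/n₀ = 1/3 ⇒ exp(−β·z) = 1/3 ⇒ z = ln(3) / β
z = 1.0986 / 0.42 = 2.616 km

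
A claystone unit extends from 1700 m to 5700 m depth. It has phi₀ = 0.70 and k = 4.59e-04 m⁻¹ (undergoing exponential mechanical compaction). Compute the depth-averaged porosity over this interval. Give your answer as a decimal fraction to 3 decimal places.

0.147

Working in km (1 km = 1000 m; k in km⁻¹ = k in m⁻¹ × 1000):
⟨phi⟩ = (1/(z₂−z₁)) ∫ phi₀ e^(−kz) dz = phi₀·(e^(−k·z₁) − e^(−k·z₂)) / (k·(z₂−z₁))
e^(−0.459×1.7) = 0.4583; e^(−0.459×5.7) = 0.0731
⟨phi⟩ = 0.7 × (0.4583 − 0.0731) / (0.459 × 4) = 0.7 × 0.2098 = 0.1469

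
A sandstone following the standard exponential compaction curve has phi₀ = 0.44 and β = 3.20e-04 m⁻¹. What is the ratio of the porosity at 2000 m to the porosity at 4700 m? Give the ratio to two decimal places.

Working in km (1 km = 1000 m; β in km⁻¹ = β in m⁻¹ × 1000):
phi(Z₁)/phi(Z₂) = e^(−β·Z₁)/e^(−β·Z₂) = e^{β(Z₂−Z₁)}
= exp(0.32 × 2.7) = exp(0.864) = 2.3726

2.37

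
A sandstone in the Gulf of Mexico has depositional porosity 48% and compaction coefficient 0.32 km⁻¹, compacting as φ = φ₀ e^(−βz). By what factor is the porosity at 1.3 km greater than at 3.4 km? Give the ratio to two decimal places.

1.96

φ(z₁)/φ(z₂) = e^(−β·z₁)/e^(−β·z₂) = e^{β(z₂−z₁)}
= exp(0.32 × 2.1) = exp(0.672) = 1.9581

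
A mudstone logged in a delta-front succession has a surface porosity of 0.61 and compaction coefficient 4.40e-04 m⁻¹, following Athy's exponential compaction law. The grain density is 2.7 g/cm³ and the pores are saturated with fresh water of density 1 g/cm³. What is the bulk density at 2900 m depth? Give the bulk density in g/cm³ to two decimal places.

Working in km (1 km = 1000 m; k in km⁻¹ = k in m⁻¹ × 1000):
Porosity at depth: φ = 0.61·exp(−0.44×2.9) = 0.61×0.2792 = 0.1703
Bulk density: ρ_b = (1−φ)ρ_g + φ·ρ_f = 0.8297×2.7 + 0.1703×1
       = 2.240 + 0.170 = 2.411 g/cm³

2.41 g/cm³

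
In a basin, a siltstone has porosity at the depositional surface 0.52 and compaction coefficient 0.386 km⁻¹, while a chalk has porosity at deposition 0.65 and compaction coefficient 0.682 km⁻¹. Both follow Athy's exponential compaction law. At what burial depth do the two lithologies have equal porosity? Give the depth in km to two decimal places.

Set n₀ₐ e^(−cₐz) = n₀ᵦ e^(−cᵦz) ⇒ ln(n₀ₐ/n₀ᵦ) = (cₐ − cᵦ)·z
z = ln(0.52/0.65) / (0.386 − 0.682) = -0.2231 / -0.296 = 0.754 km

0.75 km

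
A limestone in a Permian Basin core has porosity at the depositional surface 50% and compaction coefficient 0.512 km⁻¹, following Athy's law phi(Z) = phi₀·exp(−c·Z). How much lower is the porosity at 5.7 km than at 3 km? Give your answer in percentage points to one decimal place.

phi(3) = 0.5·e^(−0.512×3) = 0.1076
phi(5.7) = 0.5·e^(−0.512×5.7) = 0.0270
Δphi = 0.1076 − 0.0270 = 0.0806

8.1 percentage points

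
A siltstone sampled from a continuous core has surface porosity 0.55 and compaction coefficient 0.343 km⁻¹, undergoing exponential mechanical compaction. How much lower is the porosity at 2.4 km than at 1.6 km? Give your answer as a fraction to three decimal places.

n(1.6) = 0.55·e^(−0.343×1.6) = 0.3177
n(2.4) = 0.55·e^(−0.343×2.4) = 0.2415
Δn = 0.3177 − 0.2415 = 0.0762

0.076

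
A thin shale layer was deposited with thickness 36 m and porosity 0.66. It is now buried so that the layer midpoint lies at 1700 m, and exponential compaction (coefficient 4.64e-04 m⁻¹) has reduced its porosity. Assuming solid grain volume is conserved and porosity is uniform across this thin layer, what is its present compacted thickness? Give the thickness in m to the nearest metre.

17 m

Working in km (1 km = 1000 m; c in km⁻¹ = c in m⁻¹ × 1000):
Porosity at 1.7 km: φ = 0.66·exp(−0.464×1.7) = 0.2999
Solid-volume conservation: h(1−φ) = h₀(1−φ₀) ⇒ h = h₀·(1−φ₀)/(1−φ)
h = 0.036 × (1 − 0.66)/(1 − 0.2999) = 0.036 × 0.4856 = 0.0175 km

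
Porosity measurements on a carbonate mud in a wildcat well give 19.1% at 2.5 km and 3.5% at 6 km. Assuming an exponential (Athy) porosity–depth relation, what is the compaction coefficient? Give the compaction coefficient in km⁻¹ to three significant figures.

Athy: φ(Z) = φ₀ e^(−kZ) ⇒ φ₁/φ₂ = e^{k(Z₂−Z₁)} ⇒ k = ln(φ₁/φ₂)/(Z₂−Z₁)
k = ln(0.191/0.035) / (6 − 2.5) = ln(5.457) / 3.5 = 1.6969 / 3.5 = 0.4848 km⁻¹

0.485 km⁻¹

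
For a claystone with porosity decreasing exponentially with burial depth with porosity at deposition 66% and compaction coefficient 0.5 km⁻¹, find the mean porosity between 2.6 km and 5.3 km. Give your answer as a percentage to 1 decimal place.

⟨φ⟩ = (1/(Z₂−Z₁)) ∫ φ₀ e^(−kZ) dZ = φ₀·(e^(−k·Z₁) − e^(−k·Z₂)) / (k·(Z₂−Z₁))
e^(−0.5×2.6) = 0.2725; e^(−0.5×5.3) = 0.0707
⟨φ⟩ = 0.66 × (0.2725 − 0.0707) / (0.5 × 2.7) = 0.66 × 0.1495 = 0.0987

9.9%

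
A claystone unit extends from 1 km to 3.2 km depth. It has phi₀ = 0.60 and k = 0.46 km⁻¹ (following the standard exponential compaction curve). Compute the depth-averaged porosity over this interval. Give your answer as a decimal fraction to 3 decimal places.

0.238

⟨phi⟩ = (1/(z₂−z₁)) ∫ phi₀ e^(−kz) dz = phi₀·(e^(−k·z₁) − e^(−k·z₂)) / (k·(z₂−z₁))
e^(−0.46×1) = 0.6313; e^(−0.46×3.2) = 0.2295
⟨phi⟩ = 0.6 × (0.6313 − 0.2295) / (0.46 × 2.2) = 0.6 × 0.3971 = 0.2382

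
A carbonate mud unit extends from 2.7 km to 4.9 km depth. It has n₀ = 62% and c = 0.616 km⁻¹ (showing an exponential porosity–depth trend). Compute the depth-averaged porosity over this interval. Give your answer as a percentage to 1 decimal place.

⟨n⟩ = (1/(Z₂−Z₁)) ∫ n₀ e^(−cZ) dZ = n₀·(e^(−c·Z₁) − e^(−c·Z₂)) / (c·(Z₂−Z₁))
e^(−0.616×2.7) = 0.1895; e^(−0.616×4.9) = 0.0489
⟨n⟩ = 0.62 × (0.1895 − 0.0489) / (0.616 × 2.2) = 0.62 × 0.1038 = 0.0643

6.4%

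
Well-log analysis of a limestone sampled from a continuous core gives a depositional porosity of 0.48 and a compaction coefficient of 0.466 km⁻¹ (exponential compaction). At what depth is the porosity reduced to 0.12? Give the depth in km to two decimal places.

Invert Athy's law: d = ln(φ₀/φ) / β
d = ln(0.48/0.12) / 0.466 = ln(4) / 0.466 = 1.3863 / 0.466 = 2.975 km

2.97 km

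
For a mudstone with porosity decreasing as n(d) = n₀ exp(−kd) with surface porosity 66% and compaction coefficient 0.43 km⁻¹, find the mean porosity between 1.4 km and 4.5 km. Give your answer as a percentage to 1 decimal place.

⟨n⟩ = (1/(d₂−d₁)) ∫ n₀ e^(−kd) dd = n₀·(e^(−k·d₁) − e^(−k·d₂)) / (k·(d₂−d₁))
e^(−0.43×1.4) = 0.5477; e^(−0.43×4.5) = 0.1444
⟨n⟩ = 0.66 × (0.5477 − 0.1444) / (0.43 × 3.1) = 0.66 × 0.3025 = 0.1997

20.0%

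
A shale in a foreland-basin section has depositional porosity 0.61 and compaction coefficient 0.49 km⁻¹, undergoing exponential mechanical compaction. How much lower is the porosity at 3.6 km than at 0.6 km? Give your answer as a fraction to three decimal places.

0.350

phi(0.6) = 0.61·e^(−0.49×0.6) = 0.4546
phi(3.6) = 0.61·e^(−0.49×3.6) = 0.1045
Δphi = 0.4546 − 0.1045 = 0.3501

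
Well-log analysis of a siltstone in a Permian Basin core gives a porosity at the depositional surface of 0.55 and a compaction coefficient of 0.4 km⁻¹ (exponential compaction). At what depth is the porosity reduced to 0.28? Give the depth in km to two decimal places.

1.69 km

Invert Athy's law: Z = ln(n₀/n) / k
Z = ln(0.55/0.28) / 0.4 = ln(1.964) / 0.4 = 0.6751 / 0.4 = 1.688 km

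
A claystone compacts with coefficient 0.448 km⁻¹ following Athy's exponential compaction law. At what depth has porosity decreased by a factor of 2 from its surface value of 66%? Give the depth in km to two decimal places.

1.55 km

phi/phi₀ = 1/2 ⇒ exp(−k·z) = 1/2 ⇒ z = ln(2) / k
z = 0.6931 / 0.448 = 1.547 km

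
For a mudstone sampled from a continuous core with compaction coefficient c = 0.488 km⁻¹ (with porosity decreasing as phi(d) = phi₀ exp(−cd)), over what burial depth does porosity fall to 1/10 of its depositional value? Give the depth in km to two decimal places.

phi/phi₀ = 1/10 ⇒ exp(−c·d) = 1/10 ⇒ d = ln(10) / c
d = 2.3026 / 0.488 = 4.718 km

4.72 km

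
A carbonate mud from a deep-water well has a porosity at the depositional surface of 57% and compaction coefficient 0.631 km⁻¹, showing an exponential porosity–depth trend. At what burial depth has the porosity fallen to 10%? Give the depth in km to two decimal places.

2.76 km

Invert Athy's law: d = ln(φ₀/φ) / c
d = ln(0.57/0.1) / 0.631 = ln(5.7) / 0.631 = 1.7405 / 0.631 = 2.758 km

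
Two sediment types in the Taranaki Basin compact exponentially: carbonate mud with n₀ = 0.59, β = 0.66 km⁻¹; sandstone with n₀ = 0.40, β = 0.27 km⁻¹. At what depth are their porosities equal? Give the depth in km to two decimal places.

Set n₀ₐ e^(−βₐz) = n₀ᵦ e^(−βᵦz) ⇒ ln(n₀ₐ/n₀ᵦ) = (βₐ − βᵦ)·z
z = ln(0.59/0.4) / (0.66 − 0.27) = 0.3887 / 0.39 = 0.997 km

1.00 km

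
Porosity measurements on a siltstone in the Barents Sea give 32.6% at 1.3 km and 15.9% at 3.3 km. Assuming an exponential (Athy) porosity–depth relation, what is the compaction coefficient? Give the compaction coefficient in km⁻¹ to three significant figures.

Athy: phi(d) = phi₀ e^(−βd) ⇒ phi₁/phi₂ = e^{β(d₂−d₁)} ⇒ β = ln(phi₁/phi₂)/(d₂−d₁)
β = ln(0.326/0.159) / (3.3 − 1.3) = ln(2.05) / 2 = 0.7180 / 2 = 0.359 km⁻¹

0.359 km⁻¹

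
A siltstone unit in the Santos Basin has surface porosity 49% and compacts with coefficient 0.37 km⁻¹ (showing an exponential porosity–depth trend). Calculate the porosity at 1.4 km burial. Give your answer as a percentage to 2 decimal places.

29.19%

n = n₀·exp(−c·Z) = 0.49 × exp(−0.37 × 1.4) = 0.49 × exp(−0.518)
  = 0.49 × 0.5957 = 0.2919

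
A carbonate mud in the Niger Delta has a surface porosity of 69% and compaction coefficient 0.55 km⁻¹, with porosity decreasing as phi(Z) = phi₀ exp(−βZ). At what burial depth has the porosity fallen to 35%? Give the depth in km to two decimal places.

Invert Athy's law: Z = ln(phi₀/phi) / β
Z = ln(0.69/0.35) / 0.55 = ln(1.971) / 0.55 = 0.6788 / 0.55 = 1.234 km

1.23 km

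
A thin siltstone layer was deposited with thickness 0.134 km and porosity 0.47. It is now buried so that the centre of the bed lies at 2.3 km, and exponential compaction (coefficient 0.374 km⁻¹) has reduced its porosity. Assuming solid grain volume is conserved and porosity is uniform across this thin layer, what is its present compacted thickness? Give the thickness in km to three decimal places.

Porosity at 2.3 km: φ = 0.47·exp(−0.374×2.3) = 0.1988
Solid-volume conservation: h(1−φ) = h₀(1−φ₀) ⇒ h = h₀·(1−φ₀)/(1−φ)
h = 0.134 × (1 − 0.47)/(1 − 0.1988) = 0.134 × 0.6615 = 0.0886 km

0.089 km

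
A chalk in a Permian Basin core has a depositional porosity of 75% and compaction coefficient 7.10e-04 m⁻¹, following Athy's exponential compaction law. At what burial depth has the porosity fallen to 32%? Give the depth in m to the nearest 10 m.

Working in km (1 km = 1000 m; k in km⁻¹ = k in m⁻¹ × 1000):
Invert Athy's law: z = ln(n₀/n) / k
z = ln(0.75/0.32) / 0.71 = ln(2.344) / 0.71 = 0.8518 / 0.71 = 1.200 km

1200 m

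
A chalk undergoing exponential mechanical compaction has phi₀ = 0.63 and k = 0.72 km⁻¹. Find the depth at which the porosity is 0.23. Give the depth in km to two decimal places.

Invert Athy's law: z = ln(phi₀/phi) / k
z = ln(0.63/0.23) / 0.72 = ln(2.739) / 0.72 = 1.0076 / 0.72 = 1.400 km

1.40 km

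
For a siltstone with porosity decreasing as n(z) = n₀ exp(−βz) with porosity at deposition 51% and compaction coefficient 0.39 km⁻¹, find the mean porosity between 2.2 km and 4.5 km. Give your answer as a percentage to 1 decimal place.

14.3%

⟨n⟩ = (1/(z₂−z₁)) ∫ n₀ e^(−βz) dz = n₀·(e^(−β·z₁) − e^(−β·z₂)) / (β·(z₂−z₁))
e^(−0.39×2.2) = 0.4240; e^(−0.39×4.5) = 0.1729
⟨n⟩ = 0.51 × (0.4240 − 0.1729) / (0.39 × 2.3) = 0.51 × 0.2799 = 0.1428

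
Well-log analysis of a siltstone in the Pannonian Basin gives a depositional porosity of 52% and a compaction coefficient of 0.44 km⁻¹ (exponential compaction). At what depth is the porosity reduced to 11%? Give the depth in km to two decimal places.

Invert Athy's law: z = ln(n₀/n) / β
z = ln(0.52/0.11) / 0.44 = ln(4.727) / 0.44 = 1.5533 / 0.44 = 3.530 km

3.53 km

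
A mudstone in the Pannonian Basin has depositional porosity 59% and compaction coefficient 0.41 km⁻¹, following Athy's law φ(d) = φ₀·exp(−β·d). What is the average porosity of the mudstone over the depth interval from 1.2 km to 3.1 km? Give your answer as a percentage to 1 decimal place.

25.1%

⟨φ⟩ = (1/(d₂−d₁)) ∫ φ₀ e^(−βd) dd = φ₀·(e^(−β·d₁) − e^(−β·d₂)) / (β·(d₂−d₁))
e^(−0.41×1.2) = 0.6114; e^(−0.41×3.1) = 0.2806
⟨φ⟩ = 0.59 × (0.6114 − 0.2806) / (0.41 × 1.9) = 0.59 × 0.4247 = 0.2506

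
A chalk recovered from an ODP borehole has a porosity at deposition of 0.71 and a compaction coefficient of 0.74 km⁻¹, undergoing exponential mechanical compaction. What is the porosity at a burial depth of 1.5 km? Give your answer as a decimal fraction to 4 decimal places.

0.2340

n = n₀·exp(−c·d) = 0.71 × exp(−0.74 × 1.5) = 0.71 × exp(−1.11)
  = 0.71 × 0.3296 = 0.2340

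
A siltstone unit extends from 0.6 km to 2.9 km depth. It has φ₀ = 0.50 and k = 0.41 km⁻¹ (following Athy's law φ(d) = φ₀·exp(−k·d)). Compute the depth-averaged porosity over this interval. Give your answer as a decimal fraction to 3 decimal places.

⟨φ⟩ = (1/(d₂−d₁)) ∫ φ₀ e^(−kd) dd = φ₀·(e^(−k·d₁) − e^(−k·d₂)) / (k·(d₂−d₁))
e^(−0.41×0.6) = 0.7819; e^(−0.41×2.9) = 0.3045
⟨φ⟩ = 0.5 × (0.7819 − 0.3045) / (0.41 × 2.3) = 0.5 × 0.5063 = 0.2531

0.253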